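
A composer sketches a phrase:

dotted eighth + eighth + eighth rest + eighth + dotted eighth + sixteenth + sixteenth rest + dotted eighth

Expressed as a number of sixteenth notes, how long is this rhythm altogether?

17

In sixteenth notes: dotted eighth = 3; eighth = 2; eighth rest = 2; eighth = 2; dotted eighth = 3; sixteenth = 1; sixteenth rest = 1; dotted eighth = 3.
Sum: 3 + 2 + 2 + 2 + 3 + 1 + 1 + 3 = 17 sixteenth notes.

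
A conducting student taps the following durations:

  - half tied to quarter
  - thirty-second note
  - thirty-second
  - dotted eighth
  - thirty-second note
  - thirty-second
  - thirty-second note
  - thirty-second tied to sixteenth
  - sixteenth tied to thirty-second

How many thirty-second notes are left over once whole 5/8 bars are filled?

1

One bar of 5/8 = 20 thirty-second notes.
Each duration in thirty-second notes: half tied to quarter (half + quarter) = 24; thirty-second note = 1; thirty-second = 1; dotted eighth = 6; thirty-second note = 1; thirty-second = 1; thirty-second note = 1; thirty-second tied to sixteenth (thirty-second + sixteenth) = 3; sixteenth tied to thirty-second (sixteenth + thirty-second) = 3.
Adding: 24 + 1 + 1 + 6 + 1 + 1 + 1 + 3 + 3 = 41.
41 ÷ 20 = 2 complete bars with 1 thirty-second note remaining.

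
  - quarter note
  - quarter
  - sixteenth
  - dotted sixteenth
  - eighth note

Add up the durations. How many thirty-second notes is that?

Each duration in thirty-second notes: quarter note = 8; quarter = 8; sixteenth = 2; dotted sixteenth = 3; eighth note = 4.
Sum: 8 + 8 + 2 + 3 + 4 = 25 thirty-second notes.

25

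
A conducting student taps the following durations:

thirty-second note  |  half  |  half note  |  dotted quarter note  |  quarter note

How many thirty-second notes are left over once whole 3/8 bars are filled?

5

One bar of 3/8 = 12 thirty-second notes.
Each duration in thirty-second notes: thirty-second note = 1; half = 16; half note = 16; dotted quarter note = 12; quarter note = 8.
Sum: 1 + 16 + 16 + 12 + 8 = 53.
53 ÷ 12 = 4 complete bars with 5 thirty-second notes remaining.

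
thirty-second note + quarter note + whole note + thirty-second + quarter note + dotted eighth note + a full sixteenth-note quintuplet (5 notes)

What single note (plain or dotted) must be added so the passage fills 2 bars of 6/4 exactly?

2 bars of 6/4 = 96 thirty-second notes.
Convert each value to thirty-second notes: thirty-second note = 1; quarter note = 8; whole note = 32; thirty-second = 1; quarter note = 8; dotted eighth note = 6; a full sixteenth-note quintuplet (5 notes) (five quintuplet sixteenths span one quarter) = 8.
Sum: 1 + 8 + 32 + 1 + 8 + 6 + 8 = 64.
Remaining: 96 − 64 = 32 thirty-second notes, which is a whole note.

whole note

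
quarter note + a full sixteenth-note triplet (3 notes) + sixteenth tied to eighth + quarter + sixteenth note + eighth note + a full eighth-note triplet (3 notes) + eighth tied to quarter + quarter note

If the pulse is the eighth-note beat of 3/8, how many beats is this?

15

One eighth-note beat = 2 sixteenth notes.
Express everything in sixteenth notes: quarter note = 4; a full sixteenth-note triplet (3 notes) (three triplet sixteenths span one eighth) = 2; sixteenth tied to eighth (sixteenth + eighth) = 3; quarter = 4; sixteenth note = 1; eighth note = 2; a full eighth-note triplet (3 notes) (three triplet eighths span one quarter) = 4; eighth tied to quarter (eighth + quarter) = 6; quarter note = 4.
Altogether 4 + 2 + 3 + 4 + 1 + 2 + 4 + 6 + 4 = 30.
30 ÷ 2 = 15 beats.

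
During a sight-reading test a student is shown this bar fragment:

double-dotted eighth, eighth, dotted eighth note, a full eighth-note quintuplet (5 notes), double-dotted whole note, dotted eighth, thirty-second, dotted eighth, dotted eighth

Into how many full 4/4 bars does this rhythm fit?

One bar of 4/4 = 32 thirty-second notes.
Working in thirty-second notes: double-dotted eighth = 7; eighth = 4; dotted eighth note = 6; a full eighth-note quintuplet (5 notes) (five quintuplet eighths span one half) = 16; double-dotted whole note = 56; dotted eighth = 6; thirty-second = 1; dotted eighth = 6; dotted eighth = 6.
Total: 7 + 4 + 6 + 16 + 56 + 6 + 1 + 6 + 6 = 108.
108 ÷ 32 = 3 complete bars with 12 left over.

3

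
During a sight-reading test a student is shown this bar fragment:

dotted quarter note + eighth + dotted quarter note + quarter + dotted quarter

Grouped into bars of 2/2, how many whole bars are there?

1

One bar of 2/2 = 8 eighth notes.
Each duration in eighth notes: dotted quarter note = 3; eighth = 1; dotted quarter note = 3; quarter = 2; dotted quarter = 3.
Altogether 3 + 1 + 3 + 2 + 3 = 12.
12 ÷ 8 = 1 complete bar with 4 left over.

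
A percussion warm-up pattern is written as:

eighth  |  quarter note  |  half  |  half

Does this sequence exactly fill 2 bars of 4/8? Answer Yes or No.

No

One bar of 4/8 = 4 eighth notes, so 2 bars = 8.
Convert each value to eighth notes: eighth = 1; quarter note = 2; half = 4; half = 4.
Sum: 1 + 2 + 4 + 4 = 11.
11 exceeds 8, so the answer is No.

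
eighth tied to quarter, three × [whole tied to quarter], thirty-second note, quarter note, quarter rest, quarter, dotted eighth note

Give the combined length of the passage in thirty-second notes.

163

Convert each value to thirty-second notes: eighth tied to quarter (eighth + quarter) = 12; whole tied to quarter (whole + quarter) = 40; whole tied to quarter (whole + quarter) = 40; whole tied to quarter (whole + quarter) = 40; thirty-second note = 1; quarter note = 8; quarter rest = 8; quarter = 8; dotted eighth note = 6.
Total: 12 + 40 + 40 + 40 + 1 + 8 + 8 + 8 + 6 = 163 thirty-second notes.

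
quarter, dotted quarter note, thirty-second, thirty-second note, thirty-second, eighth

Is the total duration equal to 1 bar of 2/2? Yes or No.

No

One bar of 2/2 = 32 thirty-second notes.
Working in thirty-second notes: quarter = 8; dotted quarter note = 12; thirty-second = 1; thirty-second note = 1; thirty-second = 1; eighth = 4.
Adding: 8 + 12 + 1 + 1 + 1 + 4 = 27.
27 falls short of 32, so the answer is No.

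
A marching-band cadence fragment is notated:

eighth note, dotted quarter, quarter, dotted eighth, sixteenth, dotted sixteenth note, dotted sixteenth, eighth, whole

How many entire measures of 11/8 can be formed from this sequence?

1

One bar of 11/8 = 44 thirty-second notes.
Express everything in thirty-second notes: eighth note = 4; dotted quarter = 12; quarter = 8; dotted eighth = 6; sixteenth = 2; dotted sixteenth note = 3; dotted sixteenth = 3; eighth = 4; whole = 32.
Total: 4 + 12 + 8 + 6 + 2 + 3 + 3 + 4 + 32 = 74.
74 ÷ 44 = 1 complete bar with 30 left over.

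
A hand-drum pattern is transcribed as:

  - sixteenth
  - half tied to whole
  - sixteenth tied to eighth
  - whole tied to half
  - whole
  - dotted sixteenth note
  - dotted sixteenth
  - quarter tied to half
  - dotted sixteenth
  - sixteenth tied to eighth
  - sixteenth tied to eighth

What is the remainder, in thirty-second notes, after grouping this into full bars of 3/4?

One bar of 3/4 = 24 thirty-second notes.
In thirty-second notes: sixteenth = 2; half tied to whole (half + whole) = 48; sixteenth tied to eighth (sixteenth + eighth) = 6; whole tied to half (whole + half) = 48; whole = 32; dotted sixteenth note = 3; dotted sixteenth = 3; quarter tied to half (quarter + half) = 24; dotted sixteenth = 3; sixteenth tied to eighth (sixteenth + eighth) = 6; sixteenth tied to eighth (sixteenth + eighth) = 6.
Adding: 2 + 48 + 6 + 48 + 32 + 3 + 3 + 24 + 3 + 6 + 6 = 181.
181 ÷ 24 = 7 complete bars with 13 thirty-second notes remaining.

13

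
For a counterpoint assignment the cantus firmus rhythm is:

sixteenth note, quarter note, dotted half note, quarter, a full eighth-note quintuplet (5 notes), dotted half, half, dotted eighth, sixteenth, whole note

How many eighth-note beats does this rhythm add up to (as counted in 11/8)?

34.5

One eighth-note beat = 2 sixteenth notes.
In sixteenth notes: sixteenth note = 1; quarter note = 4; dotted half note = 12; quarter = 4; a full eighth-note quintuplet (5 notes) (five quintuplet eighths span one half) = 8; dotted half = 12; half = 8; dotted eighth = 3; sixteenth = 1; whole note = 16.
Total: 1 + 4 + 12 + 4 + 8 + 12 + 8 + 3 + 1 + 16 = 69.
69 ÷ 2 = 34.5 beats.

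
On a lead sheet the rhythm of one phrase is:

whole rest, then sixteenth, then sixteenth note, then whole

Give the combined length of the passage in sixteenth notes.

34

Each duration in sixteenth notes: whole rest = 16; sixteenth = 1; sixteenth note = 1; whole = 16.
Total: 16 + 1 + 1 + 16 = 34 sixteenth notes.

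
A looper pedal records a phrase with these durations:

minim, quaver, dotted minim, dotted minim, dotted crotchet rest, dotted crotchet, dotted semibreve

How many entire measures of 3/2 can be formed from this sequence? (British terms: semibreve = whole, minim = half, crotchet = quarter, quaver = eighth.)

One bar of 3/2 = 12 eighth notes.
Each duration in eighth notes: minim = 4; quaver = 1; dotted minim = 6; dotted minim = 6; dotted crotchet rest = 3; dotted crotchet = 3; dotted semibreve = 12.
Total: 4 + 1 + 6 + 6 + 3 + 3 + 12 = 35.
35 ÷ 12 = 2 complete bars with 11 left over.

2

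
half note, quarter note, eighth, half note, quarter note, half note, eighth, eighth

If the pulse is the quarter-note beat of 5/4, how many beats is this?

9.5

One quarter-note beat = 2 eighth notes.
In eighth notes: half note = 4; quarter note = 2; eighth = 1; half note = 4; quarter note = 2; half note = 4; eighth = 1; eighth = 1.
Sum: 4 + 2 + 1 + 4 + 2 + 4 + 1 + 1 = 19.
19 ÷ 2 = 9.5 beats.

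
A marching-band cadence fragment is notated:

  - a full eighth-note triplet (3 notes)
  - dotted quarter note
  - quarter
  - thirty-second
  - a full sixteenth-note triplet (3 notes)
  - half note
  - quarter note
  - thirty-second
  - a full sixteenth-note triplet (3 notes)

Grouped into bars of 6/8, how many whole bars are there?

2

One bar of 6/8 = 24 thirty-second notes.
Working in thirty-second notes: a full eighth-note triplet (3 notes) (three triplet eighths span one quarter) = 8; dotted quarter note = 12; quarter = 8; thirty-second = 1; a full sixteenth-note triplet (3 notes) (three triplet sixteenths span one eighth) = 4; half note = 16; quarter note = 8; thirty-second = 1; a full sixteenth-note triplet (3 notes) (three triplet sixteenths span one eighth) = 4.
Altogether 8 + 12 + 8 + 1 + 4 + 16 + 8 + 1 + 4 = 62.
62 ÷ 24 = 2 complete bars with 14 left over.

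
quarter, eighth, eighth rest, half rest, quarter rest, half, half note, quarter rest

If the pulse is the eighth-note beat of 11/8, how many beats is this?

20

One eighth-note beat = 2 sixteenth notes.
In sixteenth notes: quarter = 4; eighth = 2; eighth rest = 2; half rest = 8; quarter rest = 4; half = 8; half note = 8; quarter rest = 4.
Adding: 4 + 2 + 2 + 8 + 4 + 8 + 8 + 4 = 40.
40 ÷ 2 = 20 beats.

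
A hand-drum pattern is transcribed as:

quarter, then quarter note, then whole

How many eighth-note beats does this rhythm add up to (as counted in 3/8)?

12

One eighth-note beat = 2 sixteenth notes.
Working in sixteenth notes: quarter = 4; quarter note = 4; whole = 16.
Altogether 4 + 4 + 16 = 24.
24 ÷ 2 = 12 beats.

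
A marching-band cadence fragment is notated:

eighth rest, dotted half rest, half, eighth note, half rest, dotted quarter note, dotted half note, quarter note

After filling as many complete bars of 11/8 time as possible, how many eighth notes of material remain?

One bar of 11/8 = 11 eighth notes.
Working in eighth notes: eighth rest = 1; dotted half rest = 6; half = 4; eighth note = 1; half rest = 4; dotted quarter note = 3; dotted half note = 6; quarter note = 2.
Adding: 1 + 6 + 4 + 1 + 4 + 3 + 6 + 2 = 27.
27 ÷ 11 = 2 complete bars with 5 eighth notes remaining.

5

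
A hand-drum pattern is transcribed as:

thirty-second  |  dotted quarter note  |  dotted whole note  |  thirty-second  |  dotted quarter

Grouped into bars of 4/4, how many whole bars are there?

2

One bar of 4/4 = 32 thirty-second notes.
Each duration in thirty-second notes: thirty-second = 1; dotted quarter note = 12; dotted whole note = 48; thirty-second = 1; dotted quarter = 12.
Adding: 1 + 12 + 48 + 1 + 12 = 74.
74 ÷ 32 = 2 complete bars with 10 left over.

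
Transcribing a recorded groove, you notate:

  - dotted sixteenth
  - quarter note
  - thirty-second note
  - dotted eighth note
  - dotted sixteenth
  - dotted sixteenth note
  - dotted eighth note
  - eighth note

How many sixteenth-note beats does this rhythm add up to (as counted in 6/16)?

17

One sixteenth-note beat = 2 thirty-second notes.
Convert each value to thirty-second notes: dotted sixteenth = 3; quarter note = 8; thirty-second note = 1; dotted eighth note = 6; dotted sixteenth = 3; dotted sixteenth note = 3; dotted eighth note = 6; eighth note = 4.
Sum: 3 + 8 + 1 + 6 + 3 + 3 + 6 + 4 = 34.
34 ÷ 2 = 17 beats.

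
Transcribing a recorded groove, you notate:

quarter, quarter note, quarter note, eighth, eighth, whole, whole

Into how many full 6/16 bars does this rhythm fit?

One bar of 6/16 = 3 eighth notes.
Working in eighth notes: quarter = 2; quarter note = 2; quarter note = 2; eighth = 1; eighth = 1; whole = 8; whole = 8.
Altogether 2 + 2 + 2 + 1 + 1 + 8 + 8 = 24.
24 ÷ 3 = 8 complete bars with 0 left over.

8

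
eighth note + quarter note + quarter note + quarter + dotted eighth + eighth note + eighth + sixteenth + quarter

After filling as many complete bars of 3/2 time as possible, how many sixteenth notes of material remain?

2

One bar of 3/2 = 24 sixteenth notes.
In sixteenth notes: eighth note = 2; quarter note = 4; quarter note = 4; quarter = 4; dotted eighth = 3; eighth note = 2; eighth = 2; sixteenth = 1; quarter = 4.
Adding: 2 + 4 + 4 + 4 + 3 + 2 + 2 + 1 + 4 = 26.
26 ÷ 24 = 1 complete bar with 2 sixteenth notes remaining.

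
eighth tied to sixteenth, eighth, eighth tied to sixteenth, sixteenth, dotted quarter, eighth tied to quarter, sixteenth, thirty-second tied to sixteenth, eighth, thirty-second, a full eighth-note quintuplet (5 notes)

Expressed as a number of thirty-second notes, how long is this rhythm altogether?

68

In thirty-second notes: eighth tied to sixteenth (eighth + sixteenth) = 6; eighth = 4; eighth tied to sixteenth (eighth + sixteenth) = 6; sixteenth = 2; dotted quarter = 12; eighth tied to quarter (eighth + quarter) = 12; sixteenth = 2; thirty-second tied to sixteenth (thirty-second + sixteenth) = 3; eighth = 4; thirty-second = 1; a full eighth-note quintuplet (5 notes) (five quintuplet eighths span one half) = 16.
Adding: 6 + 4 + 6 + 2 + 12 + 12 + 2 + 3 + 4 + 1 + 16 = 68 thirty-second notes.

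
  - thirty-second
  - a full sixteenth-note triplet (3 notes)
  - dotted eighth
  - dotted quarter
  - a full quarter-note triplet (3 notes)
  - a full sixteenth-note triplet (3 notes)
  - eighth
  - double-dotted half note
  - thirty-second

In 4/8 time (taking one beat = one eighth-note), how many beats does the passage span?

One eighth-note beat = 4 thirty-second notes.
Convert each value to thirty-second notes: thirty-second = 1; a full sixteenth-note triplet (3 notes) (three triplet sixteenths span one eighth) = 4; dotted eighth = 6; dotted quarter = 12; a full quarter-note triplet (3 notes) (three triplet quarters span one half) = 16; a full sixteenth-note triplet (3 notes) (three triplet sixteenths span one eighth) = 4; eighth = 4; double-dotted half note = 28; thirty-second = 1.
Total: 1 + 4 + 6 + 12 + 16 + 4 + 4 + 28 + 1 = 76.
76 ÷ 4 = 19 beats.

19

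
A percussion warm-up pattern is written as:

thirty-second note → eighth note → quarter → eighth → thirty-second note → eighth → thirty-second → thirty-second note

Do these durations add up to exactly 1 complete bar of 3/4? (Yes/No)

Yes

One bar of 3/4 = 24 thirty-second notes.
Express everything in thirty-second notes: thirty-second note = 1; eighth note = 4; quarter = 8; eighth = 4; thirty-second note = 1; eighth = 4; thirty-second = 1; thirty-second note = 1.
Adding: 1 + 4 + 8 + 4 + 1 + 4 + 1 + 1 = 24.
24 equals 24, so the answer is Yes.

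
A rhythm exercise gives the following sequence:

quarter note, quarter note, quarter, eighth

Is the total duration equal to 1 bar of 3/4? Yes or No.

No

One bar of 3/4 = 6 eighth notes.
Convert each value to eighth notes: quarter note = 2; quarter note = 2; quarter = 2; eighth = 1.
Adding: 2 + 2 + 2 + 1 = 7.
7 exceeds 6, so the answer is No.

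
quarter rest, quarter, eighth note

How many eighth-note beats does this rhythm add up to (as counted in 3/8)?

5

One eighth-note beat = 2 sixteenth notes.
In sixteenth notes: quarter rest = 4; quarter = 4; eighth note = 2.
Total: 4 + 4 + 2 = 10.
10 ÷ 2 = 5 beats.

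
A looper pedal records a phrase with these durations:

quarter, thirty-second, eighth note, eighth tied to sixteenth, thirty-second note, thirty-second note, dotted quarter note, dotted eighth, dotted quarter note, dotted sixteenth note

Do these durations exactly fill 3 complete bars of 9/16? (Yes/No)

One bar of 9/16 = 18 thirty-second notes, so 3 bars = 54.
Each duration in thirty-second notes: quarter = 8; thirty-second = 1; eighth note = 4; eighth tied to sixteenth (eighth + sixteenth) = 6; thirty-second note = 1; thirty-second note = 1; dotted quarter note = 12; dotted eighth = 6; dotted quarter note = 12; dotted sixteenth note = 3.
Adding: 8 + 1 + 4 + 6 + 1 + 1 + 12 + 6 + 12 + 3 = 54.
54 equals 54, so the answer is Yes.

Yes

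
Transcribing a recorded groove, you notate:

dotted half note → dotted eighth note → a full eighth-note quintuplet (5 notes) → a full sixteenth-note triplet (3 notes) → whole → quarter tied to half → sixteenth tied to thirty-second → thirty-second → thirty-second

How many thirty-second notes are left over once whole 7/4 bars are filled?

One bar of 7/4 = 56 thirty-second notes.
Each duration in thirty-second notes: dotted half note = 24; dotted eighth note = 6; a full eighth-note quintuplet (5 notes) (five quintuplet eighths span one half) = 16; a full sixteenth-note triplet (3 notes) (three triplet sixteenths span one eighth) = 4; whole = 32; quarter tied to half (quarter + half) = 24; sixteenth tied to thirty-second (sixteenth + thirty-second) = 3; thirty-second = 1; thirty-second = 1.
Adding: 24 + 6 + 16 + 4 + 32 + 24 + 3 + 1 + 1 = 111.
111 ÷ 56 = 1 complete bar with 55 thirty-second notes remaining.

55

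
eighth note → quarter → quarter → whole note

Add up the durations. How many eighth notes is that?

Each duration in eighth notes: eighth note = 1; quarter = 2; quarter = 2; whole note = 8.
Altogether 1 + 2 + 2 + 8 = 13 eighth notes.

13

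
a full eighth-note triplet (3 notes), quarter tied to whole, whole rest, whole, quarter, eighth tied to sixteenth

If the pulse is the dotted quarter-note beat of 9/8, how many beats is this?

One dotted quarter-note beat = 6 sixteenth notes.
Express everything in sixteenth notes: a full eighth-note triplet (3 notes) (three triplet eighths span one quarter) = 4; quarter tied to whole (quarter + whole) = 20; whole rest = 16; whole = 16; quarter = 4; eighth tied to sixteenth (eighth + sixteenth) = 3.
Adding: 4 + 20 + 16 + 16 + 4 + 3 = 63.
63 ÷ 6 = 10.5 beats.

10.5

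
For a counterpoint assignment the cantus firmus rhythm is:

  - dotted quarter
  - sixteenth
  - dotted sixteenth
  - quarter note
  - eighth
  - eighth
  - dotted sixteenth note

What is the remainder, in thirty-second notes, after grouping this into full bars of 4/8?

4

One bar of 4/8 = 16 thirty-second notes.
In thirty-second notes: dotted quarter = 12; sixteenth = 2; dotted sixteenth = 3; quarter note = 8; eighth = 4; eighth = 4; dotted sixteenth note = 3.
Adding: 12 + 2 + 3 + 8 + 4 + 4 + 3 = 36.
36 ÷ 16 = 2 complete bars with 4 thirty-second notes remaining.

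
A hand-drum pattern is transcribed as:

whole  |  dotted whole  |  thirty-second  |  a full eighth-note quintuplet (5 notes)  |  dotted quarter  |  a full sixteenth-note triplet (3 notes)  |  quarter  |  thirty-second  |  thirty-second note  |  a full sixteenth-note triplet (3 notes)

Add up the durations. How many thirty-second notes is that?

127

Express everything in thirty-second notes: whole = 32; dotted whole = 48; thirty-second = 1; a full eighth-note quintuplet (5 notes) (five quintuplet eighths span one half) = 16; dotted quarter = 12; a full sixteenth-note triplet (3 notes) (three triplet sixteenths span one eighth) = 4; quarter = 8; thirty-second = 1; thirty-second note = 1; a full sixteenth-note triplet (3 notes) (three triplet sixteenths span one eighth) = 4.
Sum: 32 + 48 + 1 + 16 + 12 + 4 + 8 + 1 + 1 + 4 = 127 thirty-second notes.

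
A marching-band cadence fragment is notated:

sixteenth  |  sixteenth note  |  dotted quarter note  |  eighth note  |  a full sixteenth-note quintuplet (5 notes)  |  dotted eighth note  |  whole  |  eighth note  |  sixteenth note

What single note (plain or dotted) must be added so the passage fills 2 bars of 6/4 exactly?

dotted half note

2 bars of 6/4 = 48 sixteenth notes.
Working in sixteenth notes: sixteenth = 1; sixteenth note = 1; dotted quarter note = 6; eighth note = 2; a full sixteenth-note quintuplet (5 notes) (five quintuplet sixteenths span one quarter) = 4; dotted eighth note = 3; whole = 16; eighth note = 2; sixteenth note = 1.
Total: 1 + 1 + 6 + 2 + 4 + 3 + 16 + 2 + 1 = 36.
Remaining: 48 − 36 = 12 sixteenth notes, which is a dotted half note.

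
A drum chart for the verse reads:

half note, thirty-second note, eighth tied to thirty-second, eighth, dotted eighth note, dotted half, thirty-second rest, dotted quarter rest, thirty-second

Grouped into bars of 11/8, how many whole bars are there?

One bar of 11/8 = 44 thirty-second notes.
Convert each value to thirty-second notes: half note = 16; thirty-second note = 1; eighth tied to thirty-second (eighth + thirty-second) = 5; eighth = 4; dotted eighth note = 6; dotted half = 24; thirty-second rest = 1; dotted quarter rest = 12; thirty-second = 1.
Adding: 16 + 1 + 5 + 4 + 6 + 24 + 1 + 12 + 1 = 70.
70 ÷ 44 = 1 complete bar with 26 left over.

1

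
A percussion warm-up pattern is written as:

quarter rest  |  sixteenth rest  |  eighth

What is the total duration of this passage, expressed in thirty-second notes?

Working in thirty-second notes: quarter rest = 8; sixteenth rest = 2; eighth = 4.
Altogether 8 + 2 + 4 = 14 thirty-second notes.

14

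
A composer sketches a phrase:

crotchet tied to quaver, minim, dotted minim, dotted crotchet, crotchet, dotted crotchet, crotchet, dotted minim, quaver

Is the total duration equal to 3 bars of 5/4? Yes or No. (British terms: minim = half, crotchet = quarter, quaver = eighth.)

One bar of 5/4 = 10 eighth notes, so 3 bars = 30.
Working in eighth notes: crotchet tied to quaver (crotchet + quaver) = 3; minim = 4; dotted minim = 6; dotted crotchet = 3; crotchet = 2; dotted crotchet = 3; crotchet = 2; dotted minim = 6; quaver = 1.
Altogether 3 + 4 + 6 + 3 + 2 + 3 + 2 + 6 + 1 = 30.
30 equals 30, so the answer is Yes.

Yes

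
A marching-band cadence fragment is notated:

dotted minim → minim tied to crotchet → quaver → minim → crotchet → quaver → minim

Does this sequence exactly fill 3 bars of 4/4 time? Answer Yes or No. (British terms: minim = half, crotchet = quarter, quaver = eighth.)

One bar of 4/4 = 8 eighth notes, so 3 bars = 24.
Each duration in eighth notes: dotted minim = 6; minim tied to crotchet (minim + crotchet) = 6; quaver = 1; minim = 4; crotchet = 2; quaver = 1; minim = 4.
Total: 6 + 6 + 1 + 4 + 2 + 1 + 4 = 24.
24 equals 24, so the answer is Yes.

Yes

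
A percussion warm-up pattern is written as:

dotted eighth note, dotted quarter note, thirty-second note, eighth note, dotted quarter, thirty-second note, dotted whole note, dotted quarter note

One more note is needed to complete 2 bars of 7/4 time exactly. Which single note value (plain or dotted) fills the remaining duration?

half note

2 bars of 7/4 = 112 thirty-second notes.
In thirty-second notes: dotted eighth note = 6; dotted quarter note = 12; thirty-second note = 1; eighth note = 4; dotted quarter = 12; thirty-second note = 1; dotted whole note = 48; dotted quarter note = 12.
Altogether 6 + 12 + 1 + 4 + 12 + 1 + 48 + 12 = 96.
Remaining: 112 − 96 = 16 thirty-second notes, which is a half note.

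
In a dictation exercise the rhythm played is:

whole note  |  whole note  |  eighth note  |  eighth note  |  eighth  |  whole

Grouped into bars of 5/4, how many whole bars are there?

One bar of 5/4 = 10 eighth notes.
Express everything in eighth notes: whole note = 8; whole note = 8; eighth note = 1; eighth note = 1; eighth = 1; whole = 8.
Altogether 8 + 8 + 1 + 1 + 1 + 8 = 27.
27 ÷ 10 = 2 complete bars with 7 left over.

2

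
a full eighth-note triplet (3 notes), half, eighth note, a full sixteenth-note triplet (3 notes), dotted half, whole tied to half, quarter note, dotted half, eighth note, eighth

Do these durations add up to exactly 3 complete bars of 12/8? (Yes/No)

One bar of 12/8 = 12 eighth notes, so 3 bars = 36.
Working in eighth notes: a full eighth-note triplet (3 notes) (three triplet eighths span one quarter) = 2; half = 4; eighth note = 1; a full sixteenth-note triplet (3 notes) (three triplet sixteenths span one eighth) = 1; dotted half = 6; whole tied to half (whole + half) = 12; quarter note = 2; dotted half = 6; eighth note = 1; eighth = 1.
Adding: 2 + 4 + 1 + 1 + 6 + 12 + 2 + 6 + 1 + 1 = 36.
36 equals 36, so the answer is Yes.

Yes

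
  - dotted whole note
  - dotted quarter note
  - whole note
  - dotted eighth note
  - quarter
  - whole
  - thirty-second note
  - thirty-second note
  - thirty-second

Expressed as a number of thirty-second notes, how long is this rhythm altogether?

Working in thirty-second notes: dotted whole note = 48; dotted quarter note = 12; whole note = 32; dotted eighth note = 6; quarter = 8; whole = 32; thirty-second note = 1; thirty-second note = 1; thirty-second = 1.
Sum: 48 + 12 + 32 + 6 + 8 + 32 + 1 + 1 + 1 = 141 thirty-second notes.

141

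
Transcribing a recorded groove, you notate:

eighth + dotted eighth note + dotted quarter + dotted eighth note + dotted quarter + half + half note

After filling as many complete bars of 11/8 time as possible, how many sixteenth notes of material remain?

14

One bar of 11/8 = 22 sixteenth notes.
Working in sixteenth notes: eighth = 2; dotted eighth note = 3; dotted quarter = 6; dotted eighth note = 3; dotted quarter = 6; half = 8; half note = 8.
Adding: 2 + 3 + 6 + 3 + 6 + 8 + 8 = 36.
36 ÷ 22 = 1 complete bar with 14 sixteenth notes remaining.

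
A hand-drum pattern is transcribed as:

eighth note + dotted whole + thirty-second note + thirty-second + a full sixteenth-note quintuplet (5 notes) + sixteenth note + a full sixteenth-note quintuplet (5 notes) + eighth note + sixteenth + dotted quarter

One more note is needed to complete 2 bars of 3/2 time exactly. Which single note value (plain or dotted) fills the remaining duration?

dotted eighth note

2 bars of 3/2 = 96 thirty-second notes.
Express everything in thirty-second notes: eighth note = 4; dotted whole = 48; thirty-second note = 1; thirty-second = 1; a full sixteenth-note quintuplet (5 notes) (five quintuplet sixteenths span one quarter) = 8; sixteenth note = 2; a full sixteenth-note quintuplet (5 notes) (five quintuplet sixteenths span one quarter) = 8; eighth note = 4; sixteenth = 2; dotted quarter = 12.
Altogether 4 + 48 + 1 + 1 + 8 + 2 + 8 + 4 + 2 + 12 = 90.
Remaining: 96 − 90 = 6 thirty-second notes, which is a dotted eighth note.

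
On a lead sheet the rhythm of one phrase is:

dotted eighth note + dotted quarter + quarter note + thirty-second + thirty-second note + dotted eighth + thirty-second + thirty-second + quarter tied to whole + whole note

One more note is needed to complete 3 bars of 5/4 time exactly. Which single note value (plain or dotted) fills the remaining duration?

3 bars of 5/4 = 120 thirty-second notes.
Convert each value to thirty-second notes: dotted eighth note = 6; dotted quarter = 12; quarter note = 8; thirty-second = 1; thirty-second note = 1; dotted eighth = 6; thirty-second = 1; thirty-second = 1; quarter tied to whole (quarter + whole) = 40; whole note = 32.
Adding: 6 + 12 + 8 + 1 + 1 + 6 + 1 + 1 + 40 + 32 = 108.
Remaining: 120 − 108 = 12 thirty-second notes, which is a dotted quarter note.

dotted quarter note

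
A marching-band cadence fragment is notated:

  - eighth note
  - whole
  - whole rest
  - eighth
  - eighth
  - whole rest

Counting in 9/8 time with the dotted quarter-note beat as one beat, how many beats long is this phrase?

One dotted quarter-note beat = 3 eighth notes.
Express everything in eighth notes: eighth note = 1; whole = 8; whole rest = 8; eighth = 1; eighth = 1; whole rest = 8.
Altogether 1 + 8 + 8 + 1 + 1 + 8 = 27.
27 ÷ 3 = 9 beats.

9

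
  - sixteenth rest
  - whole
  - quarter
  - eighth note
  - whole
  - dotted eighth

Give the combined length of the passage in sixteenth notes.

In sixteenth notes: sixteenth rest = 1; whole = 16; quarter = 4; eighth note = 2; whole = 16; dotted eighth = 3.
Sum: 1 + 16 + 4 + 2 + 16 + 3 = 42 sixteenth notes.

42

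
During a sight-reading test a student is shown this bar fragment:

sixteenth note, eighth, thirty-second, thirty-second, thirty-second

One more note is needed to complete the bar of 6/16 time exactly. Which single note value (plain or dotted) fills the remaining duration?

The bar of 6/16 = 12 thirty-second notes.
Working in thirty-second notes: sixteenth note = 2; eighth = 4; thirty-second = 1; thirty-second = 1; thirty-second = 1.
Altogether 2 + 4 + 1 + 1 + 1 = 9.
Remaining: 12 − 9 = 3 thirty-second notes, which is a dotted sixteenth note.

dotted sixteenth note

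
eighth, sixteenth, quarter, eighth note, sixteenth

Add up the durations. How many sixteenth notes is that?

10

Convert each value to sixteenth notes: eighth = 2; sixteenth = 1; quarter = 4; eighth note = 2; sixteenth = 1.
Sum: 2 + 1 + 4 + 2 + 1 = 10 sixteenth notes.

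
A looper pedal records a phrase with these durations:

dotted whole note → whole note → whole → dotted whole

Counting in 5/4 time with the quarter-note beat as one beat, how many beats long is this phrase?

One quarter-note beat = 2 eighth notes.
Convert each value to eighth notes: dotted whole note = 12; whole note = 8; whole = 8; dotted whole = 12.
Total: 12 + 8 + 8 + 12 = 40.
40 ÷ 2 = 20 beats.

20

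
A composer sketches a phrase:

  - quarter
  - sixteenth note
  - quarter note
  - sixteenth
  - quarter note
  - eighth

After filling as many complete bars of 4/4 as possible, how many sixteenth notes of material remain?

0

One bar of 4/4 = 16 sixteenth notes.
In sixteenth notes: quarter = 4; sixteenth note = 1; quarter note = 4; sixteenth = 1; quarter note = 4; eighth = 2.
Adding: 4 + 1 + 4 + 1 + 4 + 2 = 16.
16 ÷ 16 = 1 complete bar with 0 sixteenth notes remaining.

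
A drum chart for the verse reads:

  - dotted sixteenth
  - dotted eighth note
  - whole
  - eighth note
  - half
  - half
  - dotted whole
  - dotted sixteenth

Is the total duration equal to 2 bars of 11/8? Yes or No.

No

One bar of 11/8 = 44 thirty-second notes, so 2 bars = 88.
Working in thirty-second notes: dotted sixteenth = 3; dotted eighth note = 6; whole = 32; eighth note = 4; half = 16; half = 16; dotted whole = 48; dotted sixteenth = 3.
Altogether 3 + 6 + 32 + 4 + 16 + 16 + 48 + 3 = 128.
128 exceeds 88, so the answer is No.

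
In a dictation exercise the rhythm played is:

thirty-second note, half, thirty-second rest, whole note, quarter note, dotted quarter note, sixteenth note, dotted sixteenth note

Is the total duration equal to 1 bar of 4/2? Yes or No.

One bar of 4/2 = 64 thirty-second notes.
In thirty-second notes: thirty-second note = 1; half = 16; thirty-second rest = 1; whole note = 32; quarter note = 8; dotted quarter note = 12; sixteenth note = 2; dotted sixteenth note = 3.
Total: 1 + 16 + 1 + 32 + 8 + 12 + 2 + 3 = 75.
75 exceeds 64, so the answer is No.

No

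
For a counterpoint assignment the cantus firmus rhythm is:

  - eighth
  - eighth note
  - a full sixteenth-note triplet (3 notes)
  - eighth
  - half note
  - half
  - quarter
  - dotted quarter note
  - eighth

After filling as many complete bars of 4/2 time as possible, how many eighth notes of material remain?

One bar of 4/2 = 16 eighth notes.
Convert each value to eighth notes: eighth = 1; eighth note = 1; a full sixteenth-note triplet (3 notes) (three triplet sixteenths span one eighth) = 1; eighth = 1; half note = 4; half = 4; quarter = 2; dotted quarter note = 3; eighth = 1.
Sum: 1 + 1 + 1 + 1 + 4 + 4 + 2 + 3 + 1 = 18.
18 ÷ 16 = 1 complete bar with 2 eighth notes remaining.

2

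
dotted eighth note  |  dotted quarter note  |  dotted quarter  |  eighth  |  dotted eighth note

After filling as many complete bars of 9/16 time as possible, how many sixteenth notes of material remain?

2

One bar of 9/16 = 9 sixteenth notes.
Convert each value to sixteenth notes: dotted eighth note = 3; dotted quarter note = 6; dotted quarter = 6; eighth = 2; dotted eighth note = 3.
Sum: 3 + 6 + 6 + 2 + 3 = 20.
20 ÷ 9 = 2 complete bars with 2 sixteenth notes remaining.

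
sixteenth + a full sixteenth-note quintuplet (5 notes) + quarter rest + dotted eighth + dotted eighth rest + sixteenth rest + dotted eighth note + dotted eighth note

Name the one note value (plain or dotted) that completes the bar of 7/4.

The bar of 7/4 = 28 sixteenth notes.
Working in sixteenth notes: sixteenth = 1; a full sixteenth-note quintuplet (5 notes) (five quintuplet sixteenths span one quarter) = 4; quarter rest = 4; dotted eighth = 3; dotted eighth rest = 3; sixteenth rest = 1; dotted eighth note = 3; dotted eighth note = 3.
Total: 1 + 4 + 4 + 3 + 3 + 1 + 3 + 3 = 22.
Remaining: 28 − 22 = 6 sixteenth notes, which is a dotted quarter note.

dotted quarter note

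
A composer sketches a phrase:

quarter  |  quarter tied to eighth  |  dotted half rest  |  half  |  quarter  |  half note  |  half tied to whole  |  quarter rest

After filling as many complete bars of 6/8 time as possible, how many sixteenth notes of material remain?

One bar of 6/8 = 6 eighth notes.
Express everything in eighth notes: quarter = 2; quarter tied to eighth (quarter + eighth) = 3; dotted half rest = 6; half = 4; quarter = 2; half note = 4; half tied to whole (half + whole) = 12; quarter rest = 2.
Total: 2 + 3 + 6 + 4 + 2 + 4 + 12 + 2 = 35.
35 ÷ 6 = 5 complete bars with 5 eighth notes remaining = 10 sixteenth notes.

10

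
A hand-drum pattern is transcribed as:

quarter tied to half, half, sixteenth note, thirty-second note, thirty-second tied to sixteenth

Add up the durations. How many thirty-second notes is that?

46

In thirty-second notes: quarter tied to half (quarter + half) = 24; half = 16; sixteenth note = 2; thirty-second note = 1; thirty-second tied to sixteenth (thirty-second + sixteenth) = 3.
Adding: 24 + 16 + 2 + 1 + 3 = 46 thirty-second notes.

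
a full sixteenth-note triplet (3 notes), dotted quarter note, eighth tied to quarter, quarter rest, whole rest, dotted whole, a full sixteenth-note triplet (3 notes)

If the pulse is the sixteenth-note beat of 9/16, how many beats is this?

60

One sixteenth-note beat = 2 thirty-second notes.
Each duration in thirty-second notes: a full sixteenth-note triplet (3 notes) (three triplet sixteenths span one eighth) = 4; dotted quarter note = 12; eighth tied to quarter (eighth + quarter) = 12; quarter rest = 8; whole rest = 32; dotted whole = 48; a full sixteenth-note triplet (3 notes) (three triplet sixteenths span one eighth) = 4.
Sum: 4 + 12 + 12 + 8 + 32 + 48 + 4 = 120.
120 ÷ 2 = 60 beats.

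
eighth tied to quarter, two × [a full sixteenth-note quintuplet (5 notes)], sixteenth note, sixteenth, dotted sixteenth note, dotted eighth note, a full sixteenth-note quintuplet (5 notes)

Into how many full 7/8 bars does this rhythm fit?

One bar of 7/8 = 28 thirty-second notes.
Working in thirty-second notes: eighth tied to quarter (eighth + quarter) = 12; a full sixteenth-note quintuplet (5 notes) (five quintuplet sixteenths span one quarter) = 8; a full sixteenth-note quintuplet (5 notes) (five quintuplet sixteenths span one quarter) = 8; sixteenth note = 2; sixteenth = 2; dotted sixteenth note = 3; dotted eighth note = 6; a full sixteenth-note quintuplet (5 notes) (five quintuplet sixteenths span one quarter) = 8.
Altogether 12 + 8 + 8 + 2 + 2 + 3 + 6 + 8 = 49.
49 ÷ 28 = 1 complete bar with 21 left over.

1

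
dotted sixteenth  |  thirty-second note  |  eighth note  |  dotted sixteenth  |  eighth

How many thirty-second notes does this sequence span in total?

Each duration in thirty-second notes: dotted sixteenth = 3; thirty-second note = 1; eighth note = 4; dotted sixteenth = 3; eighth = 4.
Sum: 3 + 1 + 4 + 3 + 4 = 15 thirty-second notes.

15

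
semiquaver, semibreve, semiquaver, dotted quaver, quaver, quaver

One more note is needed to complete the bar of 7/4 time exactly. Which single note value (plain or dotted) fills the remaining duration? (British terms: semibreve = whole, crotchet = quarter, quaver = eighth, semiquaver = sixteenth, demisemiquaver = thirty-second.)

dotted eighth note

The bar of 7/4 = 28 sixteenth notes.
Express everything in sixteenth notes: semiquaver = 1; semibreve = 16; semiquaver = 1; dotted quaver = 3; quaver = 2; quaver = 2.
Adding: 1 + 16 + 1 + 3 + 2 + 2 = 25.
Remaining: 28 − 25 = 3 sixteenth notes, which is a dotted eighth note.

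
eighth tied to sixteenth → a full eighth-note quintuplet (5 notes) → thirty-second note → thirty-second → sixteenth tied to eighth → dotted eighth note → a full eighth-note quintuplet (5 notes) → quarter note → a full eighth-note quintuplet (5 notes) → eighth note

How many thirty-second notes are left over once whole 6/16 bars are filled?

8

One bar of 6/16 = 12 thirty-second notes.
Working in thirty-second notes: eighth tied to sixteenth (eighth + sixteenth) = 6; a full eighth-note quintuplet (5 notes) (five quintuplet eighths span one half) = 16; thirty-second note = 1; thirty-second = 1; sixteenth tied to eighth (sixteenth + eighth) = 6; dotted eighth note = 6; a full eighth-note quintuplet (5 notes) (five quintuplet eighths span one half) = 16; quarter note = 8; a full eighth-note quintuplet (5 notes) (five quintuplet eighths span one half) = 16; eighth note = 4.
Altogether 6 + 16 + 1 + 1 + 6 + 6 + 16 + 8 + 16 + 4 = 80.
80 ÷ 12 = 6 complete bars with 8 thirty-second notes remaining.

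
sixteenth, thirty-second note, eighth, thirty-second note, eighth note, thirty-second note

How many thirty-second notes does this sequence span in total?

Express everything in thirty-second notes: sixteenth = 2; thirty-second note = 1; eighth = 4; thirty-second note = 1; eighth note = 4; thirty-second note = 1.
Sum: 2 + 1 + 4 + 1 + 4 + 1 = 13 thirty-second notes.

13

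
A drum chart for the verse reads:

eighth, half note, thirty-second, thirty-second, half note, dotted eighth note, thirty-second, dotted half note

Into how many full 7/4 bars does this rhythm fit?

1

One bar of 7/4 = 56 thirty-second notes.
In thirty-second notes: eighth = 4; half note = 16; thirty-second = 1; thirty-second = 1; half note = 16; dotted eighth note = 6; thirty-second = 1; dotted half note = 24.
Altogether 4 + 16 + 1 + 1 + 16 + 6 + 1 + 24 = 69.
69 ÷ 56 = 1 complete bar with 13 left over.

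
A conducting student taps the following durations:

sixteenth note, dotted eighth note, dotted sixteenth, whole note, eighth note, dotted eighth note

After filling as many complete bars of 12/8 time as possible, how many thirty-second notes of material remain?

One bar of 12/8 = 48 thirty-second notes.
Convert each value to thirty-second notes: sixteenth note = 2; dotted eighth note = 6; dotted sixteenth = 3; whole note = 32; eighth note = 4; dotted eighth note = 6.
Total: 2 + 6 + 3 + 32 + 4 + 6 = 53.
53 ÷ 48 = 1 complete bar with 5 thirty-second notes remaining.

5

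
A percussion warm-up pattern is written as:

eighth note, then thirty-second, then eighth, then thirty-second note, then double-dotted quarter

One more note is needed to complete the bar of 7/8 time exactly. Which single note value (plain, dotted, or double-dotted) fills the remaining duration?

The bar of 7/8 = 28 thirty-second notes.
Convert each value to thirty-second notes: eighth note = 4; thirty-second = 1; eighth = 4; thirty-second note = 1; double-dotted quarter = 14.
Total: 4 + 1 + 4 + 1 + 14 = 24.
Remaining: 28 − 24 = 4 thirty-second notes, which is a eighth note.

eighth note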